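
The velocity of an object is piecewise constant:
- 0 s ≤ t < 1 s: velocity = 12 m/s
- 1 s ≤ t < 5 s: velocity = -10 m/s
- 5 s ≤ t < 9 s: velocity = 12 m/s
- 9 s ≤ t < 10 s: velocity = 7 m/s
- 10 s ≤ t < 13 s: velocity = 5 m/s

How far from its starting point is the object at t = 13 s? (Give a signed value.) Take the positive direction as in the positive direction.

Net displacement equals the area under the velocity-time graph (areas below the axis count negative).
0–1 s: 12 × 1 = 12 m
1–5 s: -10 × 4 = -40 m
5–9 s: 12 × 4 = 48 m
9–10 s: 7 × 1 = 7 m
10–13 s: 5 × 3 = 15 m
Net displacement = 42 m

42 m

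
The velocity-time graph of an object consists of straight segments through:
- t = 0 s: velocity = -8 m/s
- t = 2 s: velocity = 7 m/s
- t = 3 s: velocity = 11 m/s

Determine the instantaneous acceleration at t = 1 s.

Acceleration is the slope of the v-t graph on 0–2 s: (7 − -8)/(2 − 0) = 7.5 m/s².

7.5 m/s²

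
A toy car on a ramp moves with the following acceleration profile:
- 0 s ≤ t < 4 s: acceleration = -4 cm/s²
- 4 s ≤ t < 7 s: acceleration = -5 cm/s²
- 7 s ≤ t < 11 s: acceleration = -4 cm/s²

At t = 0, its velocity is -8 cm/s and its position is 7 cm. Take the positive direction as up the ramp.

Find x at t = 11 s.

On each constant-a segment, Δv = aΔt and Δx = v₀Δt + ½aΔt²; chain segment to segment.
0–4 s: v starts -8 cm/s; Δx = -8·4 + ½·-4·4² = -64 cm; v ends -24 cm/s.
4–7 s: v starts -24 cm/s; Δx = -24·3 + ½·-5·3² = -94.5 cm; v ends -39 cm/s.
7–11 s: v starts -39 cm/s; Δx = -39·4 + ½·-4·4² = -188 cm; v ends -55 cm/s.
x(11) = 7 + Σ Δx = -339.5 cm.

-339.5 cm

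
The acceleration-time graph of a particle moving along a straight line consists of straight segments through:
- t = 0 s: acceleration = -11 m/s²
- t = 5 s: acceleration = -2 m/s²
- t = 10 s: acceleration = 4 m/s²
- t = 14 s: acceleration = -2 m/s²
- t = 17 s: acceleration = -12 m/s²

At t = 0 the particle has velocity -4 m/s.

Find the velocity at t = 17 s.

-48.5 m/s

Δv equals the area under the a-t graph; then v = v₀ + Δv.
0–5 s: ½(-11 + -2)(5) = -32.5 m/s
5–10 s: ½(-2 + 4)(5) = 5 m/s
10–14 s: ½(4 + -2)(4) = 4 m/s
14–17 s: ½(-2 + -12)(3) = -21 m/s
Δv = -44.5 m/s, so v(17) = -4 + (-44.5) = -48.5 m/s.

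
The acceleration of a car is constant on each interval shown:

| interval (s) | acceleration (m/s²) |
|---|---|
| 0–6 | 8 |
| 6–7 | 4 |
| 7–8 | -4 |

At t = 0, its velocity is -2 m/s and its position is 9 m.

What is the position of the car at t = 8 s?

237 m

On each constant-a segment, Δv = aΔt and Δx = v₀Δt + ½aΔt²; chain segment to segment.
0–6 s: v starts -2 m/s; Δx = -2·6 + ½·8·6² = 132 m; v ends 46 m/s.
6–7 s: v starts 46 m/s; Δx = 46·1 + ½·4·1² = 48 m; v ends 50 m/s.
7–8 s: v starts 50 m/s; Δx = 50·1 + ½·-4·1² = 48 m; v ends 46 m/s.
x(8) = 9 + Σ Δx = 237 m.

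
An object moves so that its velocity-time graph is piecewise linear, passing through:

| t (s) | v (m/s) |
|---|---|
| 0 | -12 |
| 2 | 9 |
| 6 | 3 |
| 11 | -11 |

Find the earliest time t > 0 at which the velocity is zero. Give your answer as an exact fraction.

t = 8/7 s

v changes sign on 0–2 s (from -12 to 9); the graph is linear there, so v = 0 at t = 0 + (12)·(2 − 0)/(9 − -12) = 8/7 s.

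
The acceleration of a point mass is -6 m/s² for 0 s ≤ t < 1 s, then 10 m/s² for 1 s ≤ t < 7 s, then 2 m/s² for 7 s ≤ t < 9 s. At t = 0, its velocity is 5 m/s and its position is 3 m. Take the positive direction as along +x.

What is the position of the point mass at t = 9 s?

301 m

On each constant-a segment, Δv = aΔt and Δx = v₀Δt + ½aΔt²; chain segment to segment.
0–1 s: v starts 5 m/s; Δx = 5·1 + ½·-6·1² = 2 m; v ends -1 m/s.
1–7 s: v starts -1 m/s; Δx = -1·6 + ½·10·6² = 174 m; v ends 59 m/s.
7–9 s: v starts 59 m/s; Δx = 59·2 + ½·2·2² = 122 m; v ends 63 m/s.
x(9) = 3 + Σ Δx = 301 m.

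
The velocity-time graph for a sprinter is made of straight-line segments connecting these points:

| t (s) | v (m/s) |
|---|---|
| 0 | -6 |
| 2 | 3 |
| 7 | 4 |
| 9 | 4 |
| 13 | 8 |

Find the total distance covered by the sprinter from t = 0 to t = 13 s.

Total distance travelled is ∫|v| dt — sum the magnitudes of each area piece.
0–2 s: v = 0 at t = 4/3 s; triangle areas 4 + 1 = 5 m
2–7 s: |½(3 + 4)(5)| = 17.5 m
7–9 s: |4| × 2 = 8 m
9–13 s: |½(4 + 8)(4)| = 24 m
Total distance = 54.5 m

54.5 m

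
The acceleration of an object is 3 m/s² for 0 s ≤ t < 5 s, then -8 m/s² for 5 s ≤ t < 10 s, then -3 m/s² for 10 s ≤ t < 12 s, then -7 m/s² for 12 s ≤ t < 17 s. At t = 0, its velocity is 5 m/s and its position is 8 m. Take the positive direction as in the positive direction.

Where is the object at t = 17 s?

-193 m

On each constant-a segment, Δv = aΔt and Δx = v₀Δt + ½aΔt²; chain segment to segment.
0–5 s: v starts 5 m/s; Δx = 5·5 + ½·3·5² = 62.5 m; v ends 20 m/s.
5–10 s: v starts 20 m/s; Δx = 20·5 + ½·-8·5² = 0 m; v ends -20 m/s.
10–12 s: v starts -20 m/s; Δx = -20·2 + ½·-3·2² = -46 m; v ends -26 m/s.
12–17 s: v starts -26 m/s; Δx = -26·5 + ½·-7·5² = -217.5 m; v ends -61 m/s.
x(17) = 8 + Σ Δx = -193 m.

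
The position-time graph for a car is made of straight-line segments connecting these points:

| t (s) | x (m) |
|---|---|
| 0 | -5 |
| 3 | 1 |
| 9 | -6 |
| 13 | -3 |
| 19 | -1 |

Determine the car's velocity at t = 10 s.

0.75 m/s

Velocity is the slope of the x-t graph on 9–13 s: (-3 − -6)/(13 − 9) = 0.75 m/s.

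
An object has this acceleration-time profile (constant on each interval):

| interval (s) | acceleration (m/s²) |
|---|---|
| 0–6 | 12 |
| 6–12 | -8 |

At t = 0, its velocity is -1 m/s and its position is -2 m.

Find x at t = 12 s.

490 m

On each constant-a segment, Δv = aΔt and Δx = v₀Δt + ½aΔt²; chain segment to segment.
0–6 s: v starts -1 m/s; Δx = -1·6 + ½·12·6² = 210 m; v ends 71 m/s.
6–12 s: v starts 71 m/s; Δx = 71·6 + ½·-8·6² = 282 m; v ends 23 m/s.
x(12) = -2 + Σ Δx = 490 m.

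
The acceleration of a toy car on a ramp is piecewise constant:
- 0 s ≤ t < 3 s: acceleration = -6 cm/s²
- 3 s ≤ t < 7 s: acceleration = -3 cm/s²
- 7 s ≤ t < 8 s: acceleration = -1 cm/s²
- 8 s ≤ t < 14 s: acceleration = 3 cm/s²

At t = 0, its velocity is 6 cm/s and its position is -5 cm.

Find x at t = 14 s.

-206.5 cm

On each constant-a segment, Δv = aΔt and Δx = v₀Δt + ½aΔt²; chain segment to segment.
0–3 s: v starts 6 cm/s; Δx = 6·3 + ½·-6·3² = -9 cm; v ends -12 cm/s.
3–7 s: v starts -12 cm/s; Δx = -12·4 + ½·-3·4² = -72 cm; v ends -24 cm/s.
7–8 s: v starts -24 cm/s; Δx = -24·1 + ½·-1·1² = -24.5 cm; v ends -25 cm/s.
8–14 s: v starts -25 cm/s; Δx = -25·6 + ½·3·6² = -96 cm; v ends -7 cm/s.
x(14) = -5 + Σ Δx = -206.5 cm.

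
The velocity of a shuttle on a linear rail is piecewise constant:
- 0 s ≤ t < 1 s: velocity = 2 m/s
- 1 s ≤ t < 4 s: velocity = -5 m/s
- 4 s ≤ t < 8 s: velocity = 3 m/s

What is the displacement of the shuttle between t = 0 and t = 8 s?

Displacement is the signed area under the v-t curve.
0–1 s: 2 × 1 = 2 m
1–4 s: -5 × 3 = -15 m
4–8 s: 3 × 4 = 12 m
Net displacement = -1 m

-1 m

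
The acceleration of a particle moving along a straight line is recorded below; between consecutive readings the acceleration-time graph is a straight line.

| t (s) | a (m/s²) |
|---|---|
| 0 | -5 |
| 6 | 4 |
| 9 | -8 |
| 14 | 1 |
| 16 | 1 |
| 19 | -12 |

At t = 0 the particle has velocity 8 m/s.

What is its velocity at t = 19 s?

Δv equals the area under the a-t graph; then v = v₀ + Δv.
0–6 s: ½(-5 + 4)(6) = -3 m/s
6–9 s: ½(4 + -8)(3) = -6 m/s
9–14 s: ½(-8 + 1)(5) = -17.5 m/s
14–16 s: 1 × 2 = 2 m/s
16–19 s: ½(1 + -12)(3) = -16.5 m/s
Δv = -41 m/s, so v(19) = 8 + (-41) = -33 m/s.

-33 m/s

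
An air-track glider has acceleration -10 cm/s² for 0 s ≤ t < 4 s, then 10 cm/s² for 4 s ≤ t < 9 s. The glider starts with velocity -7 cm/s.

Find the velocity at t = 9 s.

3 cm/s

Δv equals the area under the a-t graph; then v = v₀ + Δv.
0–4 s: -10 × 4 = -40 cm/s
4–9 s: 10 × 5 = 50 cm/s
Δv = 10 cm/s, so v(9) = -7 + (10) = 3 cm/s.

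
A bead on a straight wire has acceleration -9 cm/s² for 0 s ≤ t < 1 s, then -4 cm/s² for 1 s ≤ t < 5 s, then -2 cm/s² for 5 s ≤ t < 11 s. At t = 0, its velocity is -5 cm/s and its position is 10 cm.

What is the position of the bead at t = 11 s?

On each constant-a segment, Δv = aΔt and Δx = v₀Δt + ½aΔt²; chain segment to segment.
0–1 s: v starts -5 cm/s; Δx = -5·1 + ½·-9·1² = -9.5 cm; v ends -14 cm/s.
1–5 s: v starts -14 cm/s; Δx = -14·4 + ½·-4·4² = -88 cm; v ends -30 cm/s.
5–11 s: v starts -30 cm/s; Δx = -30·6 + ½·-2·6² = -216 cm; v ends -42 cm/s.
x(11) = 10 + Σ Δx = -303.5 cm.

-303.5 cm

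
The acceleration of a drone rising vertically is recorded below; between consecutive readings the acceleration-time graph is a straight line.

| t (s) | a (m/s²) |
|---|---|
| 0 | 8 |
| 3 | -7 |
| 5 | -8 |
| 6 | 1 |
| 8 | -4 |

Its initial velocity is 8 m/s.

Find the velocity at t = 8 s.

Δv equals the area under the a-t graph; then v = v₀ + Δv.
0–3 s: ½(8 + -7)(3) = 1.5 m/s
3–5 s: ½(-7 + -8)(2) = -15 m/s
5–6 s: ½(-8 + 1)(1) = -3.5 m/s
6–8 s: ½(1 + -4)(2) = -3 m/s
Δv = -20 m/s, so v(8) = 8 + (-20) = -12 m/s.

-12 m/s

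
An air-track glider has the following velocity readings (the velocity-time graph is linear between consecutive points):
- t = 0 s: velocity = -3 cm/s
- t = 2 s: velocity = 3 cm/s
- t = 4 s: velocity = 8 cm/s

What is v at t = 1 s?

0 cm/s

On 0–2 s the graph is linear from -3 to 3 cm/s: v(1) = -3 + (3 − -3)·(1 − 0)/(2 − 0) = 0 cm/s.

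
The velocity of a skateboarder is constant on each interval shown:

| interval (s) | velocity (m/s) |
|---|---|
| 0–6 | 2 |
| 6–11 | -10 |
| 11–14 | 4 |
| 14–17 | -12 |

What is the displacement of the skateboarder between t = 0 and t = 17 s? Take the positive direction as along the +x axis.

-62 m

Net displacement equals the area under the velocity-time graph (areas below the axis count negative).
0–6 s: 2 × 6 = 12 m
6–11 s: -10 × 5 = -50 m
11–14 s: 4 × 3 = 12 m
14–17 s: -12 × 3 = -36 m
Net displacement = -62 m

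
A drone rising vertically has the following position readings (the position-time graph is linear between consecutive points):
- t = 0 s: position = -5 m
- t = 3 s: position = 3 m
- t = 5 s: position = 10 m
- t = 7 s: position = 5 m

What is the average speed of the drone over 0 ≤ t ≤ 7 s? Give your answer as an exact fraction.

Average speed = (total path length)/(elapsed time); on a piecewise-linear x-t graph the path length is Σ|Δx|.
0–3 s: |Δx| = |3 − -5| = 8 m
3–5 s: |Δx| = |10 − 3| = 7 m
5–7 s: |Δx| = |5 − 10| = 5 m
Total path = 20 m; average speed = 20/7 = 20/7 m/s.

20/7 m/s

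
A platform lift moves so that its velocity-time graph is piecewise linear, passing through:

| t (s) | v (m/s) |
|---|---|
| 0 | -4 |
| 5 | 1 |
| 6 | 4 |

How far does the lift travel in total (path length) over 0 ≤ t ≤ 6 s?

Total distance travelled is ∫|v| dt — sum the magnitudes of each area piece.
0–5 s: v = 0 at t = 4 s; triangle areas 8 + 0.5 = 8.5 m
5–6 s: |½(1 + 4)(1)| = 2.5 m
Total distance = 11 m

11 m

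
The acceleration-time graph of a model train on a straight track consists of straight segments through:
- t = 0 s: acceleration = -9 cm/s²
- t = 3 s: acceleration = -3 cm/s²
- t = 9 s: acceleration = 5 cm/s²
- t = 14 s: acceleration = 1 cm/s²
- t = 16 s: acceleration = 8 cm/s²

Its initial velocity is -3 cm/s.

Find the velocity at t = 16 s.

9 cm/s

Δv equals the area under the a-t graph; then v = v₀ + Δv.
0–3 s: ½(-9 + -3)(3) = -18 cm/s
3–9 s: ½(-3 + 5)(6) = 6 cm/s
9–14 s: ½(5 + 1)(5) = 15 cm/s
14–16 s: ½(1 + 8)(2) = 9 cm/s
Δv = 12 cm/s, so v(16) = -3 + (12) = 9 cm/s.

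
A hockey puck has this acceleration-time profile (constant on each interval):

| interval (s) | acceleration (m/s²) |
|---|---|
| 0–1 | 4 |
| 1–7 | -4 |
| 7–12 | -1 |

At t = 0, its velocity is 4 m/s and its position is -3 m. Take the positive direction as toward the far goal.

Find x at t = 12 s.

-113.5 m

On each constant-a segment, Δv = aΔt and Δx = v₀Δt + ½aΔt²; chain segment to segment.
0–1 s: v starts 4 m/s; Δx = 4·1 + ½·4·1² = 6 m; v ends 8 m/s.
1–7 s: v starts 8 m/s; Δx = 8·6 + ½·-4·6² = -24 m; v ends -16 m/s.
7–12 s: v starts -16 m/s; Δx = -16·5 + ½·-1·5² = -92.5 m; v ends -21 m/s.
x(12) = -3 + Σ Δx = -113.5 m.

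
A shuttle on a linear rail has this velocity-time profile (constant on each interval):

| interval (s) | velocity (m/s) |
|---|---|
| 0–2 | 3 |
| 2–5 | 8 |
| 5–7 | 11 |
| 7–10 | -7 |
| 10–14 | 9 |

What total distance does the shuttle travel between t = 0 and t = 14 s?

109 m

Total distance travelled is ∫|v| dt — sum the magnitudes of each area piece.
0–2 s: |3| × 2 = 6 m
2–5 s: |8| × 3 = 24 m
5–7 s: |11| × 2 = 22 m
7–10 s: |-7| × 3 = 21 m
10–14 s: |9| × 4 = 36 m
Total distance = 109 m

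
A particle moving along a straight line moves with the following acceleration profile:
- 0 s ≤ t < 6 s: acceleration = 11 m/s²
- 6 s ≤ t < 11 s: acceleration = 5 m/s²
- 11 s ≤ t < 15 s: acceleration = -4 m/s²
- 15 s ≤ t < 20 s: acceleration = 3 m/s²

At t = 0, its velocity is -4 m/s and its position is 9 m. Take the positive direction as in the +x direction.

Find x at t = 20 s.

1264 m

On each constant-a segment, Δv = aΔt and Δx = v₀Δt + ½aΔt²; chain segment to segment.
0–6 s: v starts -4 m/s; Δx = -4·6 + ½·11·6² = 174 m; v ends 62 m/s.
6–11 s: v starts 62 m/s; Δx = 62·5 + ½·5·5² = 372.5 m; v ends 87 m/s.
11–15 s: v starts 87 m/s; Δx = 87·4 + ½·-4·4² = 316 m; v ends 71 m/s.
15–20 s: v starts 71 m/s; Δx = 71·5 + ½·3·5² = 392.5 m; v ends 86 m/s.
x(20) = 9 + Σ Δx = 1264 m.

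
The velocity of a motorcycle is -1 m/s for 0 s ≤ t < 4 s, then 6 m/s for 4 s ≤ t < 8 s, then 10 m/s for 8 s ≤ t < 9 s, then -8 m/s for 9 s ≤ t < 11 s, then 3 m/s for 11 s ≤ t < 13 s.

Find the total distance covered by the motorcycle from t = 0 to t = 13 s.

60 m

Total distance travelled is ∫|v| dt — sum the magnitudes of each area piece.
0–4 s: |-1| × 4 = 4 m
4–8 s: |6| × 4 = 24 m
8–9 s: |10| × 1 = 10 m
9–11 s: |-8| × 2 = 16 m
11–13 s: |3| × 2 = 6 m
Total distance = 60 m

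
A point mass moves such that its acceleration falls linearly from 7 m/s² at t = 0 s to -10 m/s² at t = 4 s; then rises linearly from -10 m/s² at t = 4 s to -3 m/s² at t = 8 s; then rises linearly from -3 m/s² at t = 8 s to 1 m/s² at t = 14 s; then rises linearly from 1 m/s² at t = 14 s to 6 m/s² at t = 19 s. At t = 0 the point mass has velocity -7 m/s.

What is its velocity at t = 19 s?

-27.5 m/s

Δv equals the area under the a-t graph; then v = v₀ + Δv.
0–4 s: ½(7 + -10)(4) = -6 m/s
4–8 s: ½(-10 + -3)(4) = -26 m/s
8–14 s: ½(-3 + 1)(6) = -6 m/s
14–19 s: ½(1 + 6)(5) = 17.5 m/s
Δv = -20.5 m/s, so v(19) = -7 + (-20.5) = -27.5 m/s.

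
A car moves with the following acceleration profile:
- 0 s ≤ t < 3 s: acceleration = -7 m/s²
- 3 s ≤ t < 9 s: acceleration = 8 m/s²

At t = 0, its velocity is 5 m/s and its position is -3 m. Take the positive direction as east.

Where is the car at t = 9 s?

28.5 m

On each constant-a segment, Δv = aΔt and Δx = v₀Δt + ½aΔt²; chain segment to segment.
0–3 s: v starts 5 m/s; Δx = 5·3 + ½·-7·3² = -16.5 m; v ends -16 m/s.
3–9 s: v starts -16 m/s; Δx = -16·6 + ½·8·6² = 48 m; v ends 32 m/s.
x(9) = -3 + Σ Δx = 28.5 m.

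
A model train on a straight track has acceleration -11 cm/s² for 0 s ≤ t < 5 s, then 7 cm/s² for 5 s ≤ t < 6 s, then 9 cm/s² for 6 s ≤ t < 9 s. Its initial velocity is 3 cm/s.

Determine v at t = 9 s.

-18 cm/s

Δv equals the area under the a-t graph; then v = v₀ + Δv.
0–5 s: -11 × 5 = -55 cm/s
5–6 s: 7 × 1 = 7 cm/s
6–9 s: 9 × 3 = 27 cm/s
Δv = -21 cm/s, so v(9) = 3 + (-21) = -18 cm/s.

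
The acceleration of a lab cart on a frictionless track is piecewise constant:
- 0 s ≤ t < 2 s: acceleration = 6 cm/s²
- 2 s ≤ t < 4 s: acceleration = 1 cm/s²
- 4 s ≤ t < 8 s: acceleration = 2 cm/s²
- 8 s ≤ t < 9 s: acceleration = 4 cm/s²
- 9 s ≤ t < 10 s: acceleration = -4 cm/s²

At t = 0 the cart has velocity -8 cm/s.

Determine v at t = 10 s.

Δv equals the area under the a-t graph; then v = v₀ + Δv.
0–2 s: 6 × 2 = 12 cm/s
2–4 s: 1 × 2 = 2 cm/s
4–8 s: 2 × 4 = 8 cm/s
8–9 s: 4 × 1 = 4 cm/s
9–10 s: -4 × 1 = -4 cm/s
Δv = 22 cm/s, so v(10) = -8 + (22) = 14 cm/s.

14 cm/s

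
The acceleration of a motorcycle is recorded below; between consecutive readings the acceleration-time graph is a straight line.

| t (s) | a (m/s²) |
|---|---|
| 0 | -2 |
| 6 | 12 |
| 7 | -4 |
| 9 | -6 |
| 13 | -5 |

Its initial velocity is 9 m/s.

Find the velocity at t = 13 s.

Δv equals the area under the a-t graph; then v = v₀ + Δv.
0–6 s: ½(-2 + 12)(6) = 30 m/s
6–7 s: ½(12 + -4)(1) = 4 m/s
7–9 s: ½(-4 + -6)(2) = -10 m/s
9–13 s: ½(-6 + -5)(4) = -22 m/s
Δv = 2 m/s, so v(13) = 9 + (2) = 11 m/s.

11 m/s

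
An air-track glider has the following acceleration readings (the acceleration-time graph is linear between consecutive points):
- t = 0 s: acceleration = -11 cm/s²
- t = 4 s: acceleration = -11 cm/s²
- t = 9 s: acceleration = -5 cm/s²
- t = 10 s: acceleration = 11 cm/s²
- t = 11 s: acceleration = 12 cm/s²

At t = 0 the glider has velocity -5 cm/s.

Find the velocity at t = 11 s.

Δv equals the area under the a-t graph; then v = v₀ + Δv.
0–4 s: -11 × 4 = -44 cm/s
4–9 s: ½(-11 + -5)(5) = -40 cm/s
9–10 s: ½(-5 + 11)(1) = 3 cm/s
10–11 s: ½(11 + 12)(1) = 11.5 cm/s
Δv = -69.5 cm/s, so v(11) = -5 + (-69.5) = -74.5 cm/s.

-74.5 cm/s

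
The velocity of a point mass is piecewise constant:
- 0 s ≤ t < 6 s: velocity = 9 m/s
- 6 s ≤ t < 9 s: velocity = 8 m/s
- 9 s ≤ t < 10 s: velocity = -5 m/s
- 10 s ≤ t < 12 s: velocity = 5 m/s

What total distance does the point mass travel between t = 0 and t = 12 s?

Total distance travelled is ∫|v| dt — sum the magnitudes of each area piece.
0–6 s: |9| × 6 = 54 m
6–9 s: |8| × 3 = 24 m
9–10 s: |-5| × 1 = 5 m
10–12 s: |5| × 2 = 10 m
Total distance = 93 m

93 m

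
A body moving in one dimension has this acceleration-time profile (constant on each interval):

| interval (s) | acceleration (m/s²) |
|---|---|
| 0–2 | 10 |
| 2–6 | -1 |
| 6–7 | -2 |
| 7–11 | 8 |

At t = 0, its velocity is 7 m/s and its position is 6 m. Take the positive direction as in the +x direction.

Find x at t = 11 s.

On each constant-a segment, Δv = aΔt and Δx = v₀Δt + ½aΔt²; chain segment to segment.
0–2 s: v starts 7 m/s; Δx = 7·2 + ½·10·2² = 34 m; v ends 27 m/s.
2–6 s: v starts 27 m/s; Δx = 27·4 + ½·-1·4² = 100 m; v ends 23 m/s.
6–7 s: v starts 23 m/s; Δx = 23·1 + ½·-2·1² = 22 m; v ends 21 m/s.
7–11 s: v starts 21 m/s; Δx = 21·4 + ½·8·4² = 148 m; v ends 53 m/s.
x(11) = 6 + Σ Δx = 310 m.

310 m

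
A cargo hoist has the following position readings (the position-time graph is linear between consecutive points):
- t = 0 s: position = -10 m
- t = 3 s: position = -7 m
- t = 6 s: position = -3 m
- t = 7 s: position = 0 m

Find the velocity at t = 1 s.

Velocity is the slope of the x-t graph on 0–3 s: (-7 − -10)/(3 − 0) = 1 m/s.

1 m/s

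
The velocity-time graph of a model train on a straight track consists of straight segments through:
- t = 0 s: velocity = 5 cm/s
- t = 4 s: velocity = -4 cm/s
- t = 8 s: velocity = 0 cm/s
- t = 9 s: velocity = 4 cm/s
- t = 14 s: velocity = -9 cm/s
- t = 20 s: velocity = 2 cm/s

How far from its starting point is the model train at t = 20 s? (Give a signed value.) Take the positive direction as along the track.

-37.5 cm

Displacement is the signed area under the v-t curve.
0–4 s: ½(5 + -4)(4) = 2 cm
4–8 s: ½(-4 + 0)(4) = -8 cm
8–9 s: ½(0 + 4)(1) = 2 cm
9–14 s: ½(4 + -9)(5) = -12.5 cm
14–20 s: ½(-9 + 2)(6) = -21 cm
Net displacement = -37.5 cm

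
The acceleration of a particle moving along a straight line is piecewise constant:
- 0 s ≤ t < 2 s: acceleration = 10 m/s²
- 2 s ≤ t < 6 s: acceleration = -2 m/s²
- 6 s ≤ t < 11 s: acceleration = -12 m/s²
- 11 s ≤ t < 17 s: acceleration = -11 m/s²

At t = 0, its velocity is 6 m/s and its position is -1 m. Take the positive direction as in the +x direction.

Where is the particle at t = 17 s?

-391 m

On each constant-a segment, Δv = aΔt and Δx = v₀Δt + ½aΔt²; chain segment to segment.
0–2 s: v starts 6 m/s; Δx = 6·2 + ½·10·2² = 32 m; v ends 26 m/s.
2–6 s: v starts 26 m/s; Δx = 26·4 + ½·-2·4² = 88 m; v ends 18 m/s.
6–11 s: v starts 18 m/s; Δx = 18·5 + ½·-12·5² = -60 m; v ends -42 m/s.
11–17 s: v starts -42 m/s; Δx = -42·6 + ½·-11·6² = -450 m; v ends -108 m/s.
x(17) = -1 + Σ Δx = -391 m.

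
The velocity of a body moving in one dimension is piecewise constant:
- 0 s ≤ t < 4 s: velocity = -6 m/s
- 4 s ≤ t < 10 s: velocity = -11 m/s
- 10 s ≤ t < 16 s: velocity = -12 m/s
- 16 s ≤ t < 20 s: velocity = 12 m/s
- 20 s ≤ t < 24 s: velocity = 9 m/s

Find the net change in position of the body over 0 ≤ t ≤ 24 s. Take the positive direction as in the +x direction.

Net displacement equals the area under the velocity-time graph (areas below the axis count negative).
0–4 s: -6 × 4 = -24 m
4–10 s: -11 × 6 = -66 m
10–16 s: -12 × 6 = -72 m
16–20 s: 12 × 4 = 48 m
20–24 s: 9 × 4 = 36 m
Net displacement = -78 m

-78 m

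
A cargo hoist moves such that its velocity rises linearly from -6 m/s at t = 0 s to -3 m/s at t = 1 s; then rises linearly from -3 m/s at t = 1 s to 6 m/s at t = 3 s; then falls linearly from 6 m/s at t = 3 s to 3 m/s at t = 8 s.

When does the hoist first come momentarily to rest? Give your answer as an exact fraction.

t = 5/3 s

v changes sign on 1–3 s (from -3 to 6); the graph is linear there, so v = 0 at t = 1 + (3)·(3 − 1)/(6 − -3) = 5/3 s.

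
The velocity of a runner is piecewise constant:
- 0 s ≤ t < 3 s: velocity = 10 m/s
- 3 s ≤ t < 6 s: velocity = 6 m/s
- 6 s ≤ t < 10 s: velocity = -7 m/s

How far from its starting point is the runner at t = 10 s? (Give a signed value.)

Net displacement equals the area under the velocity-time graph (areas below the axis count negative).
0–3 s: 10 × 3 = 30 m
3–6 s: 6 × 3 = 18 m
6–10 s: -7 × 4 = -28 m
Net displacement = 20 m

20 m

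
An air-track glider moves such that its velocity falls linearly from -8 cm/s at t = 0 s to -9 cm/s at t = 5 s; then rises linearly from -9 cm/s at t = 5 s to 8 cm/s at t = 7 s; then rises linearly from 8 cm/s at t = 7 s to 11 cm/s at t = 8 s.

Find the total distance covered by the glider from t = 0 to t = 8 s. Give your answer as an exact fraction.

1029/17 cm

Total distance travelled is ∫|v| dt — sum the magnitudes of each area piece.
0–5 s: |½(-8 + -9)(5)| = 42.5 cm
5–7 s: v = 0 at t = 103/17 s; triangle areas 81/17 + 64/17 = 145/17 cm
7–8 s: |½(8 + 11)(1)| = 9.5 cm
Total distance = 1029/17 cm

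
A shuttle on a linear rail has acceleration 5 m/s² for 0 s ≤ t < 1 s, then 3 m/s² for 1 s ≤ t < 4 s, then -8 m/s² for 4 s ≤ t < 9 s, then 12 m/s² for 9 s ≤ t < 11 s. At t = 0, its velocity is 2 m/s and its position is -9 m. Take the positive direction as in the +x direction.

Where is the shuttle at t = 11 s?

On each constant-a segment, Δv = aΔt and Δx = v₀Δt + ½aΔt²; chain segment to segment.
0–1 s: v starts 2 m/s; Δx = 2·1 + ½·5·1² = 4.5 m; v ends 7 m/s.
1–4 s: v starts 7 m/s; Δx = 7·3 + ½·3·3² = 34.5 m; v ends 16 m/s.
4–9 s: v starts 16 m/s; Δx = 16·5 + ½·-8·5² = -20 m; v ends -24 m/s.
9–11 s: v starts -24 m/s; Δx = -24·2 + ½·12·2² = -24 m; v ends 0 m/s.
x(11) = -9 + Σ Δx = -14 m.

-14 m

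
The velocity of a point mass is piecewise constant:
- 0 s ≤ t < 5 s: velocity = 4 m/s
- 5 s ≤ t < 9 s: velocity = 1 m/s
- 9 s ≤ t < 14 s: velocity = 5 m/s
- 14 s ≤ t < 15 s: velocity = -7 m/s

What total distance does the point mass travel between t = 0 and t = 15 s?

56 m

Distance (not displacement) is the total path length: add the absolute areas under v-t.
0–5 s: |4| × 5 = 20 m
5–9 s: |1| × 4 = 4 m
9–14 s: |5| × 5 = 25 m
14–15 s: |-7| × 1 = 7 m
Total distance = 56 m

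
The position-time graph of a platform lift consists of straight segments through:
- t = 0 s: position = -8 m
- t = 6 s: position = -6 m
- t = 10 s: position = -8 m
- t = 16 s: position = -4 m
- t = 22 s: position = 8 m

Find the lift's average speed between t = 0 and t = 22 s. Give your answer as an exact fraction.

10/11 m/s

Average speed = (total path length)/(elapsed time); on a piecewise-linear x-t graph the path length is Σ|Δx|.
0–6 s: |Δx| = |-6 − -8| = 2 m
6–10 s: |Δx| = |-8 − -6| = 2 m
10–16 s: |Δx| = |-4 − -8| = 4 m
16–22 s: |Δx| = |8 − -4| = 12 m
Total path = 20 m; average speed = 20/22 = 10/11 m/s.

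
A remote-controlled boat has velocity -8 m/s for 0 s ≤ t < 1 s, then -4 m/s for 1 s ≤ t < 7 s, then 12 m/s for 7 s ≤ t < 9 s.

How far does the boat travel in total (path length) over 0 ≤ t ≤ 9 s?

Total distance travelled is ∫|v| dt — sum the magnitudes of each area piece.
0–1 s: |-8| × 1 = 8 m
1–7 s: |-4| × 6 = 24 m
7–9 s: |12| × 2 = 24 m
Total distance = 56 m

56 m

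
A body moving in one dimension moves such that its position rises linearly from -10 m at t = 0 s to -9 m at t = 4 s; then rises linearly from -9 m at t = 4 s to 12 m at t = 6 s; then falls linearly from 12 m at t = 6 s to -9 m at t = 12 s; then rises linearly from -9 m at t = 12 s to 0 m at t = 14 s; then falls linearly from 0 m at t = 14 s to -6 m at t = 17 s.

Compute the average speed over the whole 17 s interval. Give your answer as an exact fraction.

Average speed = (total path length)/(elapsed time); on a piecewise-linear x-t graph the path length is Σ|Δx|.
0–4 s: |Δx| = |-9 − -10| = 1 m
4–6 s: |Δx| = |12 − -9| = 21 m
6–12 s: |Δx| = |-9 − 12| = 21 m
12–14 s: |Δx| = |0 − -9| = 9 m
14–17 s: |Δx| = |-6 − 0| = 6 m
Total path = 58 m; average speed = 58/17 = 58/17 m/s.

58/17 m/s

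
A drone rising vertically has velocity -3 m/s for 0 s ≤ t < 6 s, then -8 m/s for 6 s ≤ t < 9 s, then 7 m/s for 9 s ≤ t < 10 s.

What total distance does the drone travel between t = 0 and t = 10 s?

Total distance travelled is ∫|v| dt — sum the magnitudes of each area piece.
0–6 s: |-3| × 6 = 18 m
6–9 s: |-8| × 3 = 24 m
9–10 s: |7| × 1 = 7 m
Total distance = 49 m

49 m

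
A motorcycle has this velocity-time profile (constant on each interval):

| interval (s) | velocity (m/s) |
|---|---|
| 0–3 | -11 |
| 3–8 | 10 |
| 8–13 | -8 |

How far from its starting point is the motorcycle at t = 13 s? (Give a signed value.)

-23 m

Net displacement equals the area under the velocity-time graph (areas below the axis count negative).
0–3 s: -11 × 3 = -33 m
3–8 s: 10 × 5 = 50 m
8–13 s: -8 × 5 = -40 m
Net displacement = -23 m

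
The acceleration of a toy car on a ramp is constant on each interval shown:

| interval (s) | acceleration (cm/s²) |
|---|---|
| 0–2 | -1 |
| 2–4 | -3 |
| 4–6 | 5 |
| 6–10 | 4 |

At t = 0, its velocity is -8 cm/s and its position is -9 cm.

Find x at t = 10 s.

-67 cm

On each constant-a segment, Δv = aΔt and Δx = v₀Δt + ½aΔt²; chain segment to segment.
0–2 s: v starts -8 cm/s; Δx = -8·2 + ½·-1·2² = -18 cm; v ends -10 cm/s.
2–4 s: v starts -10 cm/s; Δx = -10·2 + ½·-3·2² = -26 cm; v ends -16 cm/s.
4–6 s: v starts -16 cm/s; Δx = -16·2 + ½·5·2² = -22 cm; v ends -6 cm/s.
6–10 s: v starts -6 cm/s; Δx = -6·4 + ½·4·4² = 8 cm; v ends 10 cm/s.
x(10) = -9 + Σ Δx = -67 cm.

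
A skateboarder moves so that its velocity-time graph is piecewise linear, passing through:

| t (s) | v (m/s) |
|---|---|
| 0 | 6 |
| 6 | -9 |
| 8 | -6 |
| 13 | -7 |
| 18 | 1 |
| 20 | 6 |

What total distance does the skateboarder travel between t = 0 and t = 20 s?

93.525 m

Total distance travelled is ∫|v| dt — sum the magnitudes of each area piece.
0–6 s: v = 0 at t = 2.4 s; triangle areas 7.2 + 16.2 = 23.4 m
6–8 s: |½(-9 + -6)(2)| = 15 m
8–13 s: |½(-6 + -7)(5)| = 32.5 m
13–18 s: v = 0 at t = 17.375 s; triangle areas 15.3125 + 0.3125 = 15.625 m
18–20 s: |½(1 + 6)(2)| = 7 m
Total distance = 93.525 m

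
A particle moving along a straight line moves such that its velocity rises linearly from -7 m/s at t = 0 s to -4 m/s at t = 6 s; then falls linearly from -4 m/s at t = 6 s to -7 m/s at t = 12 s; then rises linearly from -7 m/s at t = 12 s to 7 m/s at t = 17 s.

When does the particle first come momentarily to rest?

t = 14.5 s

v changes sign on 12–17 s (from -7 to 7); the graph is linear there, so v = 0 at t = 12 + (7)·(17 − 12)/(7 − -7) = 14.5 s.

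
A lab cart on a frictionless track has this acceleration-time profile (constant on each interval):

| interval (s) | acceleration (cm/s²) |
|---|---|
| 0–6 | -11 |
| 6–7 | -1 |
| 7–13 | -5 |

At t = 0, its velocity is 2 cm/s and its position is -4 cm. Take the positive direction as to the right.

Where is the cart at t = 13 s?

-734.5 cm

On each constant-a segment, Δv = aΔt and Δx = v₀Δt + ½aΔt²; chain segment to segment.
0–6 s: v starts 2 cm/s; Δx = 2·6 + ½·-11·6² = -186 cm; v ends -64 cm/s.
6–7 s: v starts -64 cm/s; Δx = -64·1 + ½·-1·1² = -64.5 cm; v ends -65 cm/s.
7–13 s: v starts -65 cm/s; Δx = -65·6 + ½·-5·6² = -480 cm; v ends -95 cm/s.
x(13) = -4 + Σ Δx = -734.5 cm.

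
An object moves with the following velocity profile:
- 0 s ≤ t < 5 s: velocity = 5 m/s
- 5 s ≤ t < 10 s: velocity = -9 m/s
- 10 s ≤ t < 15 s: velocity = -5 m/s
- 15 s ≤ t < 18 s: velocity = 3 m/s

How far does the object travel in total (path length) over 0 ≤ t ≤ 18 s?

104 m

Total distance travelled is ∫|v| dt — sum the magnitudes of each area piece.
0–5 s: |5| × 5 = 25 m
5–10 s: |-9| × 5 = 45 m
10–15 s: |-5| × 5 = 25 m
15–18 s: |3| × 3 = 9 m
Total distance = 104 m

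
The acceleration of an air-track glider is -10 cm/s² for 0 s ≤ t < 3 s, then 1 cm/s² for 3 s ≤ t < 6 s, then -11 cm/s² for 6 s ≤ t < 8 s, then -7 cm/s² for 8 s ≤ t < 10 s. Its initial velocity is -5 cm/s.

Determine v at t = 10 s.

Δv equals the area under the a-t graph; then v = v₀ + Δv.
0–3 s: -10 × 3 = -30 cm/s
3–6 s: 1 × 3 = 3 cm/s
6–8 s: -11 × 2 = -22 cm/s
8–10 s: -7 × 2 = -14 cm/s
Δv = -63 cm/s, so v(10) = -5 + (-63) = -68 cm/s.

-68 cm/s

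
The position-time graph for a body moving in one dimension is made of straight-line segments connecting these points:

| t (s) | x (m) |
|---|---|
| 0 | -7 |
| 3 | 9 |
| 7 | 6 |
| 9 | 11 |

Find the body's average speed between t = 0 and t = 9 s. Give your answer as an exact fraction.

Average speed = (total path length)/(elapsed time); on a piecewise-linear x-t graph the path length is Σ|Δx|.
0–3 s: |Δx| = |9 − -7| = 16 m
3–7 s: |Δx| = |6 − 9| = 3 m
7–9 s: |Δx| = |11 − 6| = 5 m
Total path = 24 m; average speed = 24/9 = 8/3 m/s.

8/3 m/s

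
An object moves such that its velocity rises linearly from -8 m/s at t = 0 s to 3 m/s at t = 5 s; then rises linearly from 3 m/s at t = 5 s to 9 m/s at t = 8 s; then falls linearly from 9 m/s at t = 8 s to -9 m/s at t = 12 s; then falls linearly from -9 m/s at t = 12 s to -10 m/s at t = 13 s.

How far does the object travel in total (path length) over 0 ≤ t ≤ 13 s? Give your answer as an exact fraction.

683/11 m

Distance (not displacement) is the total path length: add the absolute areas under v-t.
0–5 s: v = 0 at t = 40/11 s; triangle areas 160/11 + 45/22 = 365/22 m
5–8 s: |½(3 + 9)(3)| = 18 m
8–12 s: v = 0 at t = 10 s; triangle areas 9 + 9 = 18 m
12–13 s: |½(-9 + -10)(1)| = 9.5 m
Total distance = 683/11 m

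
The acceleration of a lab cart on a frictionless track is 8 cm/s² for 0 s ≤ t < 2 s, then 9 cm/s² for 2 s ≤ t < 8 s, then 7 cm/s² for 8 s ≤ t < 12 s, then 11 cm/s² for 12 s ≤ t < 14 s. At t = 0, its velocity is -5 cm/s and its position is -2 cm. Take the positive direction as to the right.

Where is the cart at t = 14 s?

756 cm

On each constant-a segment, Δv = aΔt and Δx = v₀Δt + ½aΔt²; chain segment to segment.
0–2 s: v starts -5 cm/s; Δx = -5·2 + ½·8·2² = 6 cm; v ends 11 cm/s.
2–8 s: v starts 11 cm/s; Δx = 11·6 + ½·9·6² = 228 cm; v ends 65 cm/s.
8–12 s: v starts 65 cm/s; Δx = 65·4 + ½·7·4² = 316 cm; v ends 93 cm/s.
12–14 s: v starts 93 cm/s; Δx = 93·2 + ½·11·2² = 208 cm; v ends 115 cm/s.
x(14) = -2 + Σ Δx = 756 cm.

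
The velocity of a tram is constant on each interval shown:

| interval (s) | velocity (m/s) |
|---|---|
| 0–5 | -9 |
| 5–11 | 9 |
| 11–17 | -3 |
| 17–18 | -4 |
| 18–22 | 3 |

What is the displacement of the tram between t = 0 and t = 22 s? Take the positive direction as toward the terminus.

Displacement is the signed area under the v-t curve.
0–5 s: -9 × 5 = -45 m
5–11 s: 9 × 6 = 54 m
11–17 s: -3 × 6 = -18 m
17–18 s: -4 × 1 = -4 m
18–22 s: 3 × 4 = 12 m
Net displacement = -1 m

-1 m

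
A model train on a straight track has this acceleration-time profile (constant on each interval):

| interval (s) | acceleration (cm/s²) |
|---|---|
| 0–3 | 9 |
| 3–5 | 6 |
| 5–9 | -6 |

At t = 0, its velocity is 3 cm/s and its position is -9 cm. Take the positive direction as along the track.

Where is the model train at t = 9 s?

On each constant-a segment, Δv = aΔt and Δx = v₀Δt + ½aΔt²; chain segment to segment.
0–3 s: v starts 3 cm/s; Δx = 3·3 + ½·9·3² = 49.5 cm; v ends 30 cm/s.
3–5 s: v starts 30 cm/s; Δx = 30·2 + ½·6·2² = 72 cm; v ends 42 cm/s.
5–9 s: v starts 42 cm/s; Δx = 42·4 + ½·-6·4² = 120 cm; v ends 18 cm/s.
x(9) = -9 + Σ Δx = 232.5 cm.

232.5 cm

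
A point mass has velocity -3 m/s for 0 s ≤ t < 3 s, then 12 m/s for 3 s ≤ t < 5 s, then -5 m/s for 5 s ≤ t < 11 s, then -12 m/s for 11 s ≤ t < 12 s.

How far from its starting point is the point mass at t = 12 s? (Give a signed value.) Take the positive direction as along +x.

-27 m

Displacement is the signed area under the v-t curve.
0–3 s: -3 × 3 = -9 m
3–5 s: 12 × 2 = 24 m
5–11 s: -5 × 6 = -30 m
11–12 s: -12 × 1 = -12 m
Net displacement = -27 m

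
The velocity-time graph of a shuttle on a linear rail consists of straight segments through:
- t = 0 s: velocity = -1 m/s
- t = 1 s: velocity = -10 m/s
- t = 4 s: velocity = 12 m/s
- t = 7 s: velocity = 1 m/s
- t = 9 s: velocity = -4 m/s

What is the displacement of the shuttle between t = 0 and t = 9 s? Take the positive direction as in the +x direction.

Net displacement equals the area under the velocity-time graph (areas below the axis count negative).
0–1 s: ½(-1 + -10)(1) = -5.5 m
1–4 s: ½(-10 + 12)(3) = 3 m
4–7 s: ½(12 + 1)(3) = 19.5 m
7–9 s: ½(1 + -4)(2) = -3 m
Net displacement = 14 m

14 m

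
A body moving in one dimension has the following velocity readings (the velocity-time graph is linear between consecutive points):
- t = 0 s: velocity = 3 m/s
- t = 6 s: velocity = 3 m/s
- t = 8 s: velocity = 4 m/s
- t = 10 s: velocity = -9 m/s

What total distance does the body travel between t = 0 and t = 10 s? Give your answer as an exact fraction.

422/13 m

Distance (not displacement) is the total path length: add the absolute areas under v-t.
0–6 s: |3| × 6 = 18 m
6–8 s: |½(3 + 4)(2)| = 7 m
8–10 s: v = 0 at t = 112/13 s; triangle areas 16/13 + 81/13 = 97/13 m
Total distance = 422/13 m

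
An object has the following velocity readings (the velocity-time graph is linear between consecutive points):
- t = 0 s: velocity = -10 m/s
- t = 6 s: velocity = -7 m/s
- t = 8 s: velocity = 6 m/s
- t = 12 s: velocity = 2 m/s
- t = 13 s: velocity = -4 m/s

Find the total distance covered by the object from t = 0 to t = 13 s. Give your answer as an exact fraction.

Total distance travelled is ∫|v| dt — sum the magnitudes of each area piece.
0–6 s: |½(-10 + -7)(6)| = 51 m
6–8 s: v = 0 at t = 92/13 s; triangle areas 49/13 + 36/13 = 85/13 m
8–12 s: |½(6 + 2)(4)| = 16 m
12–13 s: v = 0 at t = 37/3 s; triangle areas 1/3 + 4/3 = 5/3 m
Total distance = 2933/39 m

2933/39 m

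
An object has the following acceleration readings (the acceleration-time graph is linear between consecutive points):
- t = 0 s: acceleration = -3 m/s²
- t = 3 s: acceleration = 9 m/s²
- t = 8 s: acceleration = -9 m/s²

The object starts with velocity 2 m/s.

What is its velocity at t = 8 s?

11 m/s

Δv equals the area under the a-t graph; then v = v₀ + Δv.
0–3 s: ½(-3 + 9)(3) = 9 m/s
3–8 s: ½(9 + -9)(5) = 0 m/s
Δv = 9 m/s, so v(8) = 2 + (9) = 11 m/s.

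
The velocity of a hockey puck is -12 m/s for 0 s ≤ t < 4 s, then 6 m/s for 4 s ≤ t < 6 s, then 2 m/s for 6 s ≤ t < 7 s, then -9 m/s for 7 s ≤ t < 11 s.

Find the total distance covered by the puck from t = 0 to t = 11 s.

Distance (not displacement) is the total path length: add the absolute areas under v-t.
0–4 s: |-12| × 4 = 48 m
4–6 s: |6| × 2 = 12 m
6–7 s: |2| × 1 = 2 m
7–11 s: |-9| × 4 = 36 m
Total distance = 98 m

98 m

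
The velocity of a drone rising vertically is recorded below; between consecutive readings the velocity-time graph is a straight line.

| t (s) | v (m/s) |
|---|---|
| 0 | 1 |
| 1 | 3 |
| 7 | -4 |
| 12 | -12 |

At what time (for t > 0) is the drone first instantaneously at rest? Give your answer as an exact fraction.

t = 25/7 s

v changes sign on 1–7 s (from 3 to -4); the graph is linear there, so v = 0 at t = 1 + (-3)·(7 − 1)/(-4 − 3) = 25/7 s.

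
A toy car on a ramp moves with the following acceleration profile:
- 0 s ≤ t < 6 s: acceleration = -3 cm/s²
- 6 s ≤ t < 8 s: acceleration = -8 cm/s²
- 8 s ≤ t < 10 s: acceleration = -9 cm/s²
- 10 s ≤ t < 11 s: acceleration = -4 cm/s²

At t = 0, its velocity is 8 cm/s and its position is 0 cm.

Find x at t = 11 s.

On each constant-a segment, Δv = aΔt and Δx = v₀Δt + ½aΔt²; chain segment to segment.
0–6 s: v starts 8 cm/s; Δx = 8·6 + ½·-3·6² = -6 cm; v ends -10 cm/s.
6–8 s: v starts -10 cm/s; Δx = -10·2 + ½·-8·2² = -36 cm; v ends -26 cm/s.
8–10 s: v starts -26 cm/s; Δx = -26·2 + ½·-9·2² = -70 cm; v ends -44 cm/s.
10–11 s: v starts -44 cm/s; Δx = -44·1 + ½·-4·1² = -46 cm; v ends -48 cm/s.
x(11) = 0 + Σ Δx = -158 cm.

-158 cm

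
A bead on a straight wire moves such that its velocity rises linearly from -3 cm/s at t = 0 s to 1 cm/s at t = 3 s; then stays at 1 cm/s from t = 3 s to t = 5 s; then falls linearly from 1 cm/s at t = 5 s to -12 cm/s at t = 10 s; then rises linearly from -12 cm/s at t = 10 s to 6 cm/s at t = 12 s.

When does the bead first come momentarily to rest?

v changes sign on 0–3 s (from -3 to 1); the graph is linear there, so v = 0 at t = 0 + (3)·(3 − 0)/(1 − -3) = 2.25 s.

t = 2.25 s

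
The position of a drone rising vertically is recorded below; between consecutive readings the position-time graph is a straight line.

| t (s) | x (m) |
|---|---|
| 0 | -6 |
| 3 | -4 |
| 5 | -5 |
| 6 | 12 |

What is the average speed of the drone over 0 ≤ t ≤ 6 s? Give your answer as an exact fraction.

Average speed = (total path length)/(elapsed time); on a piecewise-linear x-t graph the path length is Σ|Δx|.
0–3 s: |Δx| = |-4 − -6| = 2 m
3–5 s: |Δx| = |-5 − -4| = 1 m
5–6 s: |Δx| = |12 − -5| = 17 m
Total path = 20 m; average speed = 20/6 = 10/3 m/s.

10/3 m/s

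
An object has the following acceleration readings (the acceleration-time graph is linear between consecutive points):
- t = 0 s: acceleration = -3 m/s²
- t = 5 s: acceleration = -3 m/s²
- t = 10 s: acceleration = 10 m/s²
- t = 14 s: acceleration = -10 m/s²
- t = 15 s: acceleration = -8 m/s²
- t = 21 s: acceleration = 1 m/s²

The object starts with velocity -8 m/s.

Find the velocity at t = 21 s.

-35.5 m/s

Δv equals the area under the a-t graph; then v = v₀ + Δv.
0–5 s: -3 × 5 = -15 m/s
5–10 s: ½(-3 + 10)(5) = 17.5 m/s
10–14 s: ½(10 + -10)(4) = 0 m/s
14–15 s: ½(-10 + -8)(1) = -9 m/s
15–21 s: ½(-8 + 1)(6) = -21 m/s
Δv = -27.5 m/s, so v(21) = -8 + (-27.5) = -35.5 m/s.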